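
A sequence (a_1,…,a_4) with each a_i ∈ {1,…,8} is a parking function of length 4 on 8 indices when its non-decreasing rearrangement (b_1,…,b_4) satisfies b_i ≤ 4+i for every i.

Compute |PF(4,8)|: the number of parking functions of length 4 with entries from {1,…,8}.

3645

|PF(4,8)| = (9−4)·9^(4−1) = 5 · 729 = 3645 (Pollak)
One tuple (5,5,8,6) → sorted (5,5,6,8): b_i ≤ 4+i ∀i, a PF.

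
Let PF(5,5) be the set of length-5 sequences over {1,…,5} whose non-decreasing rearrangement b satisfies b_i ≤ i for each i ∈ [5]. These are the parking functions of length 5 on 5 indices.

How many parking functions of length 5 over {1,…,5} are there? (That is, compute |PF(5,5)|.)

1296

#PF = (5+1−5)·(5+1)^{5−1} = 1·1296 = 1296
One tuple (1,3,2,5,3) → sorted (1,2,3,3,5): b_i ≤ i ∀i, a PF.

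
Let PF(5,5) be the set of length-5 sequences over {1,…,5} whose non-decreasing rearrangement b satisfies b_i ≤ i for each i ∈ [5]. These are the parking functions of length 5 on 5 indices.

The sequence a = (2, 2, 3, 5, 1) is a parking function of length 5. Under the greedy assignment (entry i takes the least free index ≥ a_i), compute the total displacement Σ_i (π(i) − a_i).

2

Σπ = 5·6/2 = 15 (π permutes [5]); Σa = 2+2+3+5+1 = 13; disp = 15−13 = 2.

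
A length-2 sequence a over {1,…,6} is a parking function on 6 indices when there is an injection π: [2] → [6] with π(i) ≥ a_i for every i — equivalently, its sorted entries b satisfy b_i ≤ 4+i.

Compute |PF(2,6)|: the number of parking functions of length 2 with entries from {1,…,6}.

35

|PF(2,6)| = (6−2+1)·(6+1)^(2−1) = 5 · 7 = 35 (Konheim–Weiss)
Example (5,2) → sorted (2,5): b_i ≤ 4+i ∀i, a PF.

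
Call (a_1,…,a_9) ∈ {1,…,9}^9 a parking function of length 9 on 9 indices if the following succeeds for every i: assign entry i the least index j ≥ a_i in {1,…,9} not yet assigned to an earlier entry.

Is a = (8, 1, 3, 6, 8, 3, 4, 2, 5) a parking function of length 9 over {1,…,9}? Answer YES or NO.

YES

Rearranged: b = (1, 2, 3, 3, 4, 5, 6, 8, 8).
  b_1=1 ≤ 1
  b_2=2 ≤ 2
  b_3=3 ≤ 3
  b_4=3 ≤ 4
  b_5=4 ≤ 5
  b_6=5 ≤ 6
  b_7=6 ≤ 7
  b_8=8 ≤ 8
  b_9=8 ≤ 9
All bounds hold ⇒ YES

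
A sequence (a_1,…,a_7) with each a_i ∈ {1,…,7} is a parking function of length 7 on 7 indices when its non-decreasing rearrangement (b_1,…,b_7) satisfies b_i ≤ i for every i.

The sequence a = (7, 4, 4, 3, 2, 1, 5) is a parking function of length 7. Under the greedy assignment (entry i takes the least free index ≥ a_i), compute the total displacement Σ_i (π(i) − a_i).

2

Σπ = 7·8/2 = 28 (π permutes [7]); Σa = 7+4+4+3+2+1+5 = 26; disp = 28−26 = 2.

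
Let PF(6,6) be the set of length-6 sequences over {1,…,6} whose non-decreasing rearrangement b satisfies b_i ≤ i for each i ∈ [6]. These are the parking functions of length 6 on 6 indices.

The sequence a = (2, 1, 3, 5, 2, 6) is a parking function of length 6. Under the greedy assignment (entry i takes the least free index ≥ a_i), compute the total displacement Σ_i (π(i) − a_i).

2

Σπ(i) = 1+…+6 = 21; Σa = 2+1+3+5+2+6 = 19; disp = 21−19 = 2.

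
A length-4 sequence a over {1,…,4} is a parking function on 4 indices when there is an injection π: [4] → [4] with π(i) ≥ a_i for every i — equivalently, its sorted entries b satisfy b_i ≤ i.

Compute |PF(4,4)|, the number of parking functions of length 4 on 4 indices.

125

Count = (4+1−4)·(4+1)^{4−1} = 1·125 = 125 (Pollak)
One tuple (1,2,3,2) → sorted (1,2,2,3): b_i ≤ i ∀i, a PF.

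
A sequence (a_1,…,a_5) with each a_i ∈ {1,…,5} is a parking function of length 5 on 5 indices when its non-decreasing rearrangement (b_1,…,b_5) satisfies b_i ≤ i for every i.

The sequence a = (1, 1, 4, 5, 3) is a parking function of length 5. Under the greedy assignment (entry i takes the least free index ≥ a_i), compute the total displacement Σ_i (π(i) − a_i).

Σπ = 15 ({1..5} each once); Σa = 1+1+4+5+3 = 14; disp = 15−14 = 1.

1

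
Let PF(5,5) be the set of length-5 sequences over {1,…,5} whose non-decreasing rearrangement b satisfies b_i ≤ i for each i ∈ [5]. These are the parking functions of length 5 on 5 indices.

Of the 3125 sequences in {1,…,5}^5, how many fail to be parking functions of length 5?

|PF(5,5)| = (6−5)·6^(5−1) = 1·1296 = 1296 (Pollak)
Check (3,3,4,3,5) → sorted (3,3,3,4,5): b_1=3>1, not a PF.
So 3125 − 1296 = 1829 fail.

1829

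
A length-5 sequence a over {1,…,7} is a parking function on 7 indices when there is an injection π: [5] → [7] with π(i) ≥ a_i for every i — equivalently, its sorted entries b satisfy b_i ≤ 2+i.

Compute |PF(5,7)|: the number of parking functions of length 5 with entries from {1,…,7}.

12288

#PF = (7+1−5)·(7+1)^{5−1} = 3·4096 = 12288
One tuple (1,6,2,3,1) → sorted (1,1,2,3,6): b_i ≤ 2+i ∀i, a PF.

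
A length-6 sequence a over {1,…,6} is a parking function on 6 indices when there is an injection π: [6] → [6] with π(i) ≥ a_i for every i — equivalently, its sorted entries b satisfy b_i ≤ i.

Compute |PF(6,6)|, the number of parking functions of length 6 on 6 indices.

|PF(6,6)| = 1·7^5 = 1 · 16807 = 16807 [KW]
Example (3,1,6,4,4,1) → sorted (1,1,3,4,4,6): b_i ≤ i ∀i, a PF.

16807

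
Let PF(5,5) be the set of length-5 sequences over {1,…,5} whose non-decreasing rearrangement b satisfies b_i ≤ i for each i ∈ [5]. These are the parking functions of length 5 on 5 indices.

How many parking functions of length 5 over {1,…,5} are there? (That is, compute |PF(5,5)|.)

1296

|PF(5,5)| = (5−5+1)·(5+1)^(5−1) = 1×1296 = 1296 (Pollak)
Check (1,2,2,4,3) → sorted (1,2,2,3,4): b_i ≤ i ∀i, a PF.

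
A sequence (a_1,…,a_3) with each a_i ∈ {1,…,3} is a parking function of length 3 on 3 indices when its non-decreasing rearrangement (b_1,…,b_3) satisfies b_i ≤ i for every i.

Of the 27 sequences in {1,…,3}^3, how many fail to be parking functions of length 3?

Count = 1·4^2 = 1·16 = 16
Example (2,2,2) → sorted (2,2,2): b_1=2>1, not a PF.
Total 27; non-PF = 27−16 = 11

11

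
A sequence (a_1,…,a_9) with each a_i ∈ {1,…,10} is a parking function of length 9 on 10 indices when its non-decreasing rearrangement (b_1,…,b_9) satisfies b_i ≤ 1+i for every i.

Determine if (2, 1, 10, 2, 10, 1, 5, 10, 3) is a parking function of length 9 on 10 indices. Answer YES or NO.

NO

Rearranged: b = (1, 1, 2, 2, 3, 5, 10, 10, 10).
  b_1=1 ≤ 2
  b_2=1 ≤ 3
  b_3=2 ≤ 4
  b_4=2 ≤ 5
  b_5=3 ≤ 6
  b_6=5 ≤ 7
  b_7=10 > 8
  fails at i=7 ⇒ NO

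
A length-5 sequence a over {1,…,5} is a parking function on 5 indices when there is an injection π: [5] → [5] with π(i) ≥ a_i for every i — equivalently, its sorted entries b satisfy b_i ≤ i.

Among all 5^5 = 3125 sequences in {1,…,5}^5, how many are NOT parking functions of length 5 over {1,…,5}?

Count = (6−5)·6^(5−1) = 1·1296 = 1296
E.g. (2,5,5,4,5) → sorted (2,4,5,5,5): b_1=2>1, not a PF.
So 3125 − 1296 = 1829 fail.

1829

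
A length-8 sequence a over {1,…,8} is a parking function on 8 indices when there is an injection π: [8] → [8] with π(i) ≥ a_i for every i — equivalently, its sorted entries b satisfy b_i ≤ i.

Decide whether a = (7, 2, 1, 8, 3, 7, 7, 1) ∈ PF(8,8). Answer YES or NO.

NO

Sorted: b = (1, 1, 2, 3, 7, 7, 7, 8).
  b_1=1 ≤ 1
  b_2=1 ≤ 2
  b_3=2 ≤ 3
  b_4=3 ≤ 4
  b_5=7 > 5
  fails at i=5 ⇒ NO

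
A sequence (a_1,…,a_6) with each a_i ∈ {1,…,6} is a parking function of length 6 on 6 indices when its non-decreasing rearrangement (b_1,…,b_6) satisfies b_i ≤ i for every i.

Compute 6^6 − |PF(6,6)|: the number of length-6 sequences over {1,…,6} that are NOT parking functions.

29849

Count = (6+1−6)·(6+1)^{6−1} = 1 · 16807 = 16807 (Pollak)
Example (5,2,3,6,5,6) → sorted (2,3,5,5,6,6): b_1=2>1, not a PF.
6^6 − 16807 = 46656 − 16807 = 29849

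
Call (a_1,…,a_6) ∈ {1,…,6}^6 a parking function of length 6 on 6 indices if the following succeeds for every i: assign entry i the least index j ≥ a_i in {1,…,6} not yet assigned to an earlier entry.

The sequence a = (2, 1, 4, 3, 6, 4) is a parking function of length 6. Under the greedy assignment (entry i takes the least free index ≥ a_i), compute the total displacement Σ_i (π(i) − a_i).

Σπ = 6·7/2 = 21 (π permutes [6]); Σa = 2+1+4+3+6+4 = 20; disp = 21−20 = 1.

1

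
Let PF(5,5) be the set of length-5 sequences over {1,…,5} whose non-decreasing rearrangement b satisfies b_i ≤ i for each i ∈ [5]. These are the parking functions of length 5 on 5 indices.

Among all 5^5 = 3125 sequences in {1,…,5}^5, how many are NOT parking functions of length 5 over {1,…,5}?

1829

Count = (5−5+1)·(5+1)^(5−1) = 1·1296 = 1296 [KW]
One tuple (5,4,3,5,3) → sorted (3,3,4,5,5): b_1=3>1, not a PF.
So 3125 − 1296 = 1829 fail.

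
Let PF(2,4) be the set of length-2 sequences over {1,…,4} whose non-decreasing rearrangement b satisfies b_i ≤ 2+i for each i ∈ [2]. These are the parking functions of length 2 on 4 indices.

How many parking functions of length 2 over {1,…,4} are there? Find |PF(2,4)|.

#PF = 3·5^1 = 3 · 5 = 15 [KW]
Example (4,3) → sorted (3,4): b_i ≤ 2+i ∀i, a PF.

15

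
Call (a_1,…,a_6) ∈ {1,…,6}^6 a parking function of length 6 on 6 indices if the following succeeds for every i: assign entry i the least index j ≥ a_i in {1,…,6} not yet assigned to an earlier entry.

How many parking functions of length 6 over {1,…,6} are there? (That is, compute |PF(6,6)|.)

Count = (7−6)·7^(6−1) = 1·16807 = 16807 [KW]
One tuple (1,1,1,3,2,2) → sorted (1,1,1,2,2,3): b_i ≤ i ∀i, a PF.

16807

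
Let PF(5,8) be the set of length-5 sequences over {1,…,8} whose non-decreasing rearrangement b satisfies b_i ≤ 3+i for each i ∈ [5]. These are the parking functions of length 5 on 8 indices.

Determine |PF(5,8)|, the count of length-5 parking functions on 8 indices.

Count = 4·9^4 = 4 · 6561 = 26244 (Konheim–Weiss)
Example (2,2,7,4,7) → sorted (2,2,4,7,7): b_i ≤ 3+i ∀i, a PF.

26244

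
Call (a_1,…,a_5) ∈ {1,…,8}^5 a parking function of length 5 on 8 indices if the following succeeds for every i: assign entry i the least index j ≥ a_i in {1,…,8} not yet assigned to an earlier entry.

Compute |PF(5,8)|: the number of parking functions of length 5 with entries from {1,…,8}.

26244

|PF(5,8)| = (8−5+1)·(8+1)^(5−1) = 4×6561 = 26244 [KW]
Example (6,6,5,2,1) → sorted (1,2,5,6,6): b_i ≤ 3+i ∀i, a PF.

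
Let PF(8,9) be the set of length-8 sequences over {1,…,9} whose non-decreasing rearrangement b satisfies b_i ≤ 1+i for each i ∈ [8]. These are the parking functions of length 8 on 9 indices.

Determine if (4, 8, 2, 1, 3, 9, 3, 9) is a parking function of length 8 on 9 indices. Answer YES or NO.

Sorted: b = (1, 2, 3, 3, 4, 8, 9, 9).
  b_1=1 ≤ 2
  b_2=2 ≤ 3
  b_3=3 ≤ 4
  b_4=3 ≤ 5
  b_5=4 ≤ 6
  b_6=8 > 7
  fails at i=6 ⇒ NO

NO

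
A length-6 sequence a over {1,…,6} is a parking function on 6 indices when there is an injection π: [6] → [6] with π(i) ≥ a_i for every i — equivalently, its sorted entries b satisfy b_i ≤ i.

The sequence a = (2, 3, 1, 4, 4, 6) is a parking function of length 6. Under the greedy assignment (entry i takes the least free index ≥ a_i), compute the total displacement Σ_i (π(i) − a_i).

1

Σπ = 6·7/2 = 21 (π permutes [6]); Σa = 2+3+1+4+4+6 = 20; disp = 21−20 = 1.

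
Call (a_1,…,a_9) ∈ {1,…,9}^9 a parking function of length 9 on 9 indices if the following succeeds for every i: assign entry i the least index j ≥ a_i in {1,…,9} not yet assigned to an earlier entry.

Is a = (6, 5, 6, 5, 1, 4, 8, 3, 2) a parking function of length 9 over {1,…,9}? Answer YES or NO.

Sorted: b = (1, 2, 3, 4, 5, 5, 6, 6, 8).
  b_1=1 ≤ 1
  b_2=2 ≤ 2
  b_3=3 ≤ 3
  b_4=4 ≤ 4
  b_5=5 ≤ 5
  b_6=5 ≤ 6
  b_7=6 ≤ 7
  b_8=6 ≤ 8
  b_9=8 ≤ 9
All bounds hold ⇒ YES

YES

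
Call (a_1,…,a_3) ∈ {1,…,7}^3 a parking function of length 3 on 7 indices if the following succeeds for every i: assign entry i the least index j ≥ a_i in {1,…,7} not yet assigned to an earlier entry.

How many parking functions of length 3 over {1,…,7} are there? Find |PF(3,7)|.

#PF = (7+1−3)·(7+1)^{3−1} = 5·64 = 320
Example (1,4,5) → sorted (1,4,5): b_i ≤ 4+i ∀i, a PF.

320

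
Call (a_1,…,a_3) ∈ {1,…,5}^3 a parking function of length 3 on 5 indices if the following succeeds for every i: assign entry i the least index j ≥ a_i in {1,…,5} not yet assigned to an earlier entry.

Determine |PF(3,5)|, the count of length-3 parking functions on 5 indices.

Count = (5+1−3)·(5+1)^{3−1} = 3 · 36 = 108 [KW]
One tuple (2,3,2) → sorted (2,2,3): b_i ≤ 2+i ∀i, a PF.

108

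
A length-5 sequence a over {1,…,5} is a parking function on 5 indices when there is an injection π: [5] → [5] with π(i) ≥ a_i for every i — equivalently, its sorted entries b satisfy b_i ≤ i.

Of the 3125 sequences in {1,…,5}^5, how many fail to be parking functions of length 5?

1829

#PF = (6−5)·6^(5−1) = 1×1296 = 1296 (Konheim–Weiss)
E.g. (4,5,3,3,4) → sorted (3,3,4,4,5): b_1=3>1, not a PF.
Total 3125; non-PF = 3125−1296 = 1829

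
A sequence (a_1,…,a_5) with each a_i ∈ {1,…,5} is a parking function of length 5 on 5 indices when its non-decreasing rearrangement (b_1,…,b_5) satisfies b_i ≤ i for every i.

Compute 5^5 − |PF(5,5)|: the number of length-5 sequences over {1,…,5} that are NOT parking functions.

1829

#PF = (5+1−5)·(5+1)^{5−1} = 1 · 1296 = 1296 [KW]
E.g. (5,5,5,4,4) → sorted (4,4,5,5,5): b_1=4>1, not a PF.
5^5 − 1296 = 3125 − 1296 = 1829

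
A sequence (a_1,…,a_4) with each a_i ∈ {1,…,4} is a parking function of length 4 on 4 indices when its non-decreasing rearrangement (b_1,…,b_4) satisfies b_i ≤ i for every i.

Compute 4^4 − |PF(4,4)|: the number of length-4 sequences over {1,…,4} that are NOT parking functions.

|PF(4,4)| = (4−4+1)·(4+1)^(4−1) = 1·125 = 125
One tuple (4,2,4,4) → sorted (2,4,4,4): b_1=2>1, not a PF.
Total 256; non-PF = 256−125 = 131

131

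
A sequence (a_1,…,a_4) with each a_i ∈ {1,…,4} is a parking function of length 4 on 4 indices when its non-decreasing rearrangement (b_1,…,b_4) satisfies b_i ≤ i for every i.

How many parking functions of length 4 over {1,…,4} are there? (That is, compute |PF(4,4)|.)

|PF| = (4+1−4)·(4+1)^{4−1} = 1·125 = 125
E.g. (2,1,1,4) → sorted (1,1,2,4): b_i ≤ i ∀i, a PF.

125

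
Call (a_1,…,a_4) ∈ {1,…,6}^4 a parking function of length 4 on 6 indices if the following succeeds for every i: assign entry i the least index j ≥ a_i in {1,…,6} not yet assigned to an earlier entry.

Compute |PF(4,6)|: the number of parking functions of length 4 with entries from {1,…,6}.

1029

Count = (6+1−4)·(6+1)^{4−1} = 3·343 = 1029
E.g. (4,2,4,2) → sorted (2,2,4,4): b_i ≤ 2+i ∀i, a PF.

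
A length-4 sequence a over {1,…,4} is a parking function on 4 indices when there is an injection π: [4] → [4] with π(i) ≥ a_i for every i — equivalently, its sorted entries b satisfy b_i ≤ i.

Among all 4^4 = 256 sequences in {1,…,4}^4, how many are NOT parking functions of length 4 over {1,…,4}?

|PF| = (5−4)·5^(4−1) = 1 · 125 = 125 (Pollak)
E.g. (3,4,3,3) → sorted (3,3,3,4): b_1=3>1, not a PF.
Total 256; non-PF = 256−125 = 131

131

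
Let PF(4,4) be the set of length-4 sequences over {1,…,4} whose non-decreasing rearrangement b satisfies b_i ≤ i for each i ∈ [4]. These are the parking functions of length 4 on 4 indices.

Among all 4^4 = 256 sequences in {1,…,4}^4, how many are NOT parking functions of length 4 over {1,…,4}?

#PF = (5−4)·5^(4−1) = 1·125 = 125 (Konheim–Weiss)
One tuple (3,4,2,3) → sorted (2,3,3,4): b_1=2>1, not a PF.
Total 256; non-PF = 256−125 = 131

131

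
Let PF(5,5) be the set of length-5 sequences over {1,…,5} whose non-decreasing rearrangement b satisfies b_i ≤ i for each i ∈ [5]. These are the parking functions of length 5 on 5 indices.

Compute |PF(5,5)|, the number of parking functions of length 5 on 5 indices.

1296

|PF(5,5)| = (5+1−5)·(5+1)^{5−1} = 1 · 1296 = 1296 [KW]
One tuple (1,3,3,1,5) → sorted (1,1,3,3,5): b_i ≤ i ∀i, a PF.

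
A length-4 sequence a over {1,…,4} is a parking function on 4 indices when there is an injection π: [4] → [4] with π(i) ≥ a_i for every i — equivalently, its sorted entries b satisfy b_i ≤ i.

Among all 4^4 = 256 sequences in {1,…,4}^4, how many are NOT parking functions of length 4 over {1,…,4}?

131

#PF = (4+1−4)·(4+1)^{4−1} = 1 · 125 = 125
Check (4,4,4,4) → sorted (4,4,4,4): b_1=4>1, not a PF.
Total 256; non-PF = 256−125 = 131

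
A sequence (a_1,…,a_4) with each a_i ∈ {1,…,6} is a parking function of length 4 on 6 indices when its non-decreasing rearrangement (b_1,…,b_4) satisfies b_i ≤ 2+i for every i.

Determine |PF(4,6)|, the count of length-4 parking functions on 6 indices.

|PF| = (6−4+1)·(6+1)^(4−1) = 3 · 343 = 1029 (Pollak)
Example (5,1,4,3) → sorted (1,3,4,5): b_i ≤ 2+i ∀i, a PF.

1029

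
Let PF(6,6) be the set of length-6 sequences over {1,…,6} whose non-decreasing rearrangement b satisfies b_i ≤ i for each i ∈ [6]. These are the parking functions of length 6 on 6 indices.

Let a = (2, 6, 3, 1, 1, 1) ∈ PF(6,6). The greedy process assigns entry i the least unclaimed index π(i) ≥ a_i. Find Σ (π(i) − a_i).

7

Σπ(i) = 1+…+6 = 21; Σa = 2+6+3+1+1+1 = 14; disp = 21−14 = 7.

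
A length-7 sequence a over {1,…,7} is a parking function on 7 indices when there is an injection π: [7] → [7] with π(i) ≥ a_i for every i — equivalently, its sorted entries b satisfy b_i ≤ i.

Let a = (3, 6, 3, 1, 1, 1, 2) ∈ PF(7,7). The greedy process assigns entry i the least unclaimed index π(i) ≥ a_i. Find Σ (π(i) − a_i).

Σπ = 28 ({1..7} each once); Σa = 3+6+3+1+1+1+2 = 17; disp = 28−17 = 11.

11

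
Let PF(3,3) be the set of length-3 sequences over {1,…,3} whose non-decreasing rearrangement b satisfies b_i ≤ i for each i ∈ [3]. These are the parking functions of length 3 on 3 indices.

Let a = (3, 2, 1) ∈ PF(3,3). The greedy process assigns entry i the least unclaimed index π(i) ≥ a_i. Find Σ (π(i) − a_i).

0

Σπ = 3·4/2 = 6 (π permutes [3]); Σa = 3+2+1 = 6; disp = 6−6 = 0.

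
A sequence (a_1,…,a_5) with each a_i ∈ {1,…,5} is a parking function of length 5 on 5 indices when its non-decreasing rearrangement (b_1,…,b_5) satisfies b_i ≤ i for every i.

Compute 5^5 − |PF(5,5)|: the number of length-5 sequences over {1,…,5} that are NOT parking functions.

1829

|PF(5,5)| = (5−5+1)·(5+1)^(5−1) = 1 · 1296 = 1296 [KW]
Check (5,4,5,5,4) → sorted (4,4,5,5,5): b_1=4>1, not a PF.
Total 3125; non-PF = 3125−1296 = 1829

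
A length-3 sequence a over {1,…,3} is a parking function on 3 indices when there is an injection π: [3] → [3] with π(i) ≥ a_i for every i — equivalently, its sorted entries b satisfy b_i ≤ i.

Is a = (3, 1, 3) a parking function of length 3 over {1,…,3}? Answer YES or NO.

Sorted: b = (1, 3, 3).
  b_1=1 ≤ 1
  b_2=3 > 2
  fails at i=2 ⇒ NO

NO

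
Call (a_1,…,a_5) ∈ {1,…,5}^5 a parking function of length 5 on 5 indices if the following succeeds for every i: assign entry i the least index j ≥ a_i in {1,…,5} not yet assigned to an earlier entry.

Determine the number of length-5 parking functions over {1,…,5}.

1296

|PF(5,5)| = (5−5+1)·(5+1)^(5−1) = 1·1296 = 1296
Example (2,5,2,1,3) → sorted (1,2,2,3,5): b_i ≤ i ∀i, a PF.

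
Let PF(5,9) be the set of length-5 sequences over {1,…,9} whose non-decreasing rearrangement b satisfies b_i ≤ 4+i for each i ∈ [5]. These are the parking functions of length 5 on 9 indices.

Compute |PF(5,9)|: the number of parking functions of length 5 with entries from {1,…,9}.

50000

#PF = 5·10^4 = 5×10000 = 50000 [KW]
Example (8,6,4,4,8) → sorted (4,4,6,8,8): b_i ≤ 4+i ∀i, a PF.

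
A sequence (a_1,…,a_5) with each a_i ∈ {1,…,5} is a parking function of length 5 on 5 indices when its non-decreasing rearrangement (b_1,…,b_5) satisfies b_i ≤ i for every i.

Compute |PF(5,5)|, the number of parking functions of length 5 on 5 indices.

1296

|PF(5,5)| = (6−5)·6^(5−1) = 1 · 1296 = 1296 [KW]
Example (1,2,2,1,4) → sorted (1,1,2,2,4): b_i ≤ i ∀i, a PF.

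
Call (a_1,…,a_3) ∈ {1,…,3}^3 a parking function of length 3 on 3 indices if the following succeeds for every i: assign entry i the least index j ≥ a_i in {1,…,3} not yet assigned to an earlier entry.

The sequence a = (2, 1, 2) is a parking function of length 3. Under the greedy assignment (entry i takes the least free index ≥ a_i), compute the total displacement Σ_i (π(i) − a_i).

1

Σπ = 6 ({1..3} each once); Σa = 2+1+2 = 5; disp = 6−5 = 1.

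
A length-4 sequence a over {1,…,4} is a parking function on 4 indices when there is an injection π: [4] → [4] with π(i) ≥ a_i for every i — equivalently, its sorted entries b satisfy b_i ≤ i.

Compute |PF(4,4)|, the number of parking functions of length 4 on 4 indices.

125

|PF(4,4)| = (5−4)·5^(4−1) = 1 · 125 = 125
E.g. (1,4,1,1) → sorted (1,1,1,4): b_i ≤ i ∀i, a PF.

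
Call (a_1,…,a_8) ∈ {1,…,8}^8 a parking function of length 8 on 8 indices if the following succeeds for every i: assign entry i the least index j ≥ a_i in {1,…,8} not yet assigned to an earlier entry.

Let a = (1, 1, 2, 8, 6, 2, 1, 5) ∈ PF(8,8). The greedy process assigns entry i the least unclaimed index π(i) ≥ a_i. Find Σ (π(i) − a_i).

Σπ = 8·9/2 = 36 (π permutes [8]); Σa = 1+1+2+8+6+2+1+5 = 26; disp = 36−26 = 10.

10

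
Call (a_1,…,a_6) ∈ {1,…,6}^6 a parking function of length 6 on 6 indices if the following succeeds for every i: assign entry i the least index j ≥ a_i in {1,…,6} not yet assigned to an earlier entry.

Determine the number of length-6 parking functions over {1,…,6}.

|PF(6,6)| = 1·7^5 = 1·16807 = 16807
E.g. (1,1,1,4,1,5) → sorted (1,1,1,1,4,5): b_i ≤ i ∀i, a PF.

16807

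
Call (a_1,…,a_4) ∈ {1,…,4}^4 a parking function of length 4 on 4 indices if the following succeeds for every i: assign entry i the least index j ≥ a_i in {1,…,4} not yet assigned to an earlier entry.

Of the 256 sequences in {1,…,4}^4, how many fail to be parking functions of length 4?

|PF| = 1·5^3 = 1·125 = 125 [KW]
E.g. (3,4,4,4) → sorted (3,4,4,4): b_1=3>1, not a PF.
4^4 − 125 = 256 − 125 = 131

131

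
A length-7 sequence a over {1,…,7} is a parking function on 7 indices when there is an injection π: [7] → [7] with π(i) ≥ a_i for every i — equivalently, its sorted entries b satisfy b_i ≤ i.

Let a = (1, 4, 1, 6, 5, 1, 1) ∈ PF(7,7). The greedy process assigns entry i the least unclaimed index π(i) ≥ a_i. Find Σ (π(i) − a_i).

9

Σπ = 28 ({1..7} each once); Σa = 1+4+1+6+5+1+1 = 19; disp = 28−19 = 9.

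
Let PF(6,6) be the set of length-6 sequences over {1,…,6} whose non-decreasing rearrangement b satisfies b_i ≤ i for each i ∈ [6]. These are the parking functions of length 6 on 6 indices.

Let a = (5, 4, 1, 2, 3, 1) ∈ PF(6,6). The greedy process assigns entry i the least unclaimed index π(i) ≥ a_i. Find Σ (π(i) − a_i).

5

Σπ = 21 ({1..6} each once); Σa = 5+4+1+2+3+1 = 16; disp = 21−16 = 5.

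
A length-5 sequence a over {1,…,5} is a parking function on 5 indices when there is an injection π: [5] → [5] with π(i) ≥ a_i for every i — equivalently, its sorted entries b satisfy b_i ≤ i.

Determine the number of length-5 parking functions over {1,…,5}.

1296

#PF = 1·6^4 = 1 · 1296 = 1296
One tuple (5,3,1,2,3) → sorted (1,2,3,3,5): b_i ≤ i ∀i, a PF.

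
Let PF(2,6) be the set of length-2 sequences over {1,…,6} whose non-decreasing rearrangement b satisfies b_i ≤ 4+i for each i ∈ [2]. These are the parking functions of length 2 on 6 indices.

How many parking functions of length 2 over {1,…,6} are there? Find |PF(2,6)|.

|PF(2,6)| = (6−2+1)·(6+1)^(2−1) = 5·7 = 35 (Pollak)
Example (1,6) → sorted (1,6): b_i ≤ 4+i ∀i, a PF.

35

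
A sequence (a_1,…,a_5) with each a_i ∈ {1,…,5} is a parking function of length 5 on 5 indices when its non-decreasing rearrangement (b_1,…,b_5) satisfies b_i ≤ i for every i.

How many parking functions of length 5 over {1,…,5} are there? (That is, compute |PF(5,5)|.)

1296

|PF| = (6−5)·6^(5−1) = 1 · 1296 = 1296 (Pollak)
E.g. (5,3,4,1,1) → sorted (1,1,3,4,5): b_i ≤ i ∀i, a PF.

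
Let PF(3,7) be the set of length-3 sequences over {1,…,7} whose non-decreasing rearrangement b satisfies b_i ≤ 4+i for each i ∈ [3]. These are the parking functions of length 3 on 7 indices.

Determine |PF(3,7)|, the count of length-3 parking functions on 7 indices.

320

|PF(3,7)| = (8−3)·8^(3−1) = 5·64 = 320
E.g. (1,7,3) → sorted (1,3,7): b_i ≤ 4+i ∀i, a PF.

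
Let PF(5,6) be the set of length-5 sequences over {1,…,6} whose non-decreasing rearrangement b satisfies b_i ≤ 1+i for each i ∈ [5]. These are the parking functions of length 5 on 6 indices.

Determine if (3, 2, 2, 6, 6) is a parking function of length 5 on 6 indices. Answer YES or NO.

Sorted: b = (2, 2, 3, 6, 6).
  b_1=2 ≤ 2
  b_2=2 ≤ 3
  b_3=3 ≤ 4
  b_4=6 > 5
  fails at i=4 ⇒ NO

NO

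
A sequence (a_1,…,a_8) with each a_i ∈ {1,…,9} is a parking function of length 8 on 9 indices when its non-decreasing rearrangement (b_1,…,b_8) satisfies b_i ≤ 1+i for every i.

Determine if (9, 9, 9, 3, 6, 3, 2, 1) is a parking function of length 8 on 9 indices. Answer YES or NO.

NO

Sorted: b = (1, 2, 3, 3, 6, 9, 9, 9).
  b_1=1 ≤ 2
  b_2=2 ≤ 3
  b_3=3 ≤ 4
  b_4=3 ≤ 5
  b_5=6 ≤ 6
  b_6=9 > 7
  fails at i=6 ⇒ NO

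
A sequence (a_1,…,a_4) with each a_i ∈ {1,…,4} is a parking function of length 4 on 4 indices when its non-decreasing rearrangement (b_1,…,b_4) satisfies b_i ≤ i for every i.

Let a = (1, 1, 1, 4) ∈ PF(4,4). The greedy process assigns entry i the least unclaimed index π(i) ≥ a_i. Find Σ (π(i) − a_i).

Σπ = 10 ({1..4} each once); Σa = 1+1+1+4 = 7; disp = 10−7 = 3.

3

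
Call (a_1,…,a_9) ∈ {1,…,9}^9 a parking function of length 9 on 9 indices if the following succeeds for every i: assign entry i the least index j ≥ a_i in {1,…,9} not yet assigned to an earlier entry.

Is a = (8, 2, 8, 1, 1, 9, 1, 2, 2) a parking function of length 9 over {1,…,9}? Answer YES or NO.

NO

Sorted: b = (1, 1, 1, 2, 2, 2, 8, 8, 9).
  b_1=1 ≤ 1
  b_2=1 ≤ 2
  b_3=1 ≤ 3
  b_4=2 ≤ 4
  b_5=2 ≤ 5
  b_6=2 ≤ 6
  b_7=8 > 7
  fails at i=7 ⇒ NO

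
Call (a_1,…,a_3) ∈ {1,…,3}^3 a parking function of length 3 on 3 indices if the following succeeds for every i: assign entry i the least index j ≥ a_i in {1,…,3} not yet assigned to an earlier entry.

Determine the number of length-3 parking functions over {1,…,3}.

16

Count = (3+1−3)·(3+1)^{3−1} = 1 · 16 = 16 (Pollak)
One tuple (3,1,2) → sorted (1,2,3): b_i ≤ i ∀i, a PF.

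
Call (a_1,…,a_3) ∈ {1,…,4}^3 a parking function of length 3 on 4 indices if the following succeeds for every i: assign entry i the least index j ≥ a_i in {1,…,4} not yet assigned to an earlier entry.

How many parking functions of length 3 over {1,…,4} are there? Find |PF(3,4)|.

Count = (4−3+1)·(4+1)^(3−1) = 2 · 25 = 50 [KW]
Example (1,2,3) → sorted (1,2,3): b_i ≤ 1+i ∀i, a PF.

50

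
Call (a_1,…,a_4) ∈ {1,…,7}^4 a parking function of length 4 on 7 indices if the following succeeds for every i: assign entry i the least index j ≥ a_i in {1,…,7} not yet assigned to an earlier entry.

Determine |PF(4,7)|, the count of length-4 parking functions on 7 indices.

Count = (7−4+1)·(7+1)^(4−1) = 4 · 512 = 2048
One tuple (4,4,3,1) → sorted (1,3,4,4): b_i ≤ 3+i ∀i, a PF.

2048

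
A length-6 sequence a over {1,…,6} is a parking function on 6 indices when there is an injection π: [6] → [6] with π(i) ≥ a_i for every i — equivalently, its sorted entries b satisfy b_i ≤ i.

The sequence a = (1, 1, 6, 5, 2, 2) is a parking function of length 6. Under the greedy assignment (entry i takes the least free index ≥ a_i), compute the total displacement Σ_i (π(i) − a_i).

4

Σπ(i) = 1+…+6 = 21; Σa = 1+1+6+5+2+2 = 17; disp = 21−17 = 4.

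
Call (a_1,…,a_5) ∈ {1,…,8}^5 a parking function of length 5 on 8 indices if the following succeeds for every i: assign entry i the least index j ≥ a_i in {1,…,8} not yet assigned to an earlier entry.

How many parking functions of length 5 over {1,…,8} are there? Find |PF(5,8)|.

26244

#PF = (8−5+1)·(8+1)^(5−1) = 4·6561 = 26244
Check (1,5,8,7,6) → sorted (1,5,6,7,8): b_i ≤ 3+i ∀i, a PF.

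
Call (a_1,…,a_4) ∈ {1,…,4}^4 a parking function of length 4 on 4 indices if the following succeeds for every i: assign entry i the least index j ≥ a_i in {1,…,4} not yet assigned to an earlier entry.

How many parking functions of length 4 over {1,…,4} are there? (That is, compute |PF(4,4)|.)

125

|PF(4,4)| = 1·5^3 = 1·125 = 125 (Konheim–Weiss)
One tuple (2,2,1,1) → sorted (1,1,2,2): b_i ≤ i ∀i, a PF.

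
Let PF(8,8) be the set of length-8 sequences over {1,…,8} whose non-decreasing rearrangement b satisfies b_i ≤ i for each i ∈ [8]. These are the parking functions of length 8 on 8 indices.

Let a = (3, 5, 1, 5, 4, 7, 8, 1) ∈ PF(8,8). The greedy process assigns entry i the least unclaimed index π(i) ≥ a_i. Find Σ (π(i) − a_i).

Σπ = 8·9/2 = 36 (π permutes [8]); Σa = 3+5+1+5+4+7+8+1 = 34; disp = 36−34 = 2.

2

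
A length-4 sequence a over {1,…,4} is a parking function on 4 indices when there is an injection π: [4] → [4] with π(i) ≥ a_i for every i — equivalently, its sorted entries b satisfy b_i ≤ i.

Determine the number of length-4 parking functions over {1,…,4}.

#PF = (5−4)·5^(4−1) = 1 · 125 = 125 (Pollak)
E.g. (1,2,3,1) → sorted (1,1,2,3): b_i ≤ i ∀i, a PF.

125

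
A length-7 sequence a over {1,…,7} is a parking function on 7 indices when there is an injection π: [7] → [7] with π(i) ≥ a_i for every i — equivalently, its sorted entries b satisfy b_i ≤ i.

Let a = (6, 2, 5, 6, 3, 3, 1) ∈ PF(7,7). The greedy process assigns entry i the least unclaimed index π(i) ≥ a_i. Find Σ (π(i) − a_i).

2

Σπ = 28 ({1..7} each once); Σa = 6+2+5+6+3+3+1 = 26; disp = 28−26 = 2.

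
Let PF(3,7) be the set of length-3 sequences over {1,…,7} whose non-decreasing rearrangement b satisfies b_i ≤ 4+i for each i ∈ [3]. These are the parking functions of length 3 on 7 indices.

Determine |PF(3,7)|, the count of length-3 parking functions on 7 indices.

320

#PF = (7−3+1)·(7+1)^(3−1) = 5 · 64 = 320
One tuple (6,7,3) → sorted (3,6,7): b_i ≤ 4+i ∀i, a PF.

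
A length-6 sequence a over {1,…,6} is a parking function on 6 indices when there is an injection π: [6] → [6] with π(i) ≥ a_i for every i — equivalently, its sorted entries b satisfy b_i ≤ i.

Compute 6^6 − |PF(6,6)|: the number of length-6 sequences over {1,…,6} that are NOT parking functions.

Count = (7−6)·7^(6−1) = 1 · 16807 = 16807
Check (3,4,3,1,4,5) → sorted (1,3,3,4,4,5): b_2=3>2, not a PF.
Total 46656; non-PF = 46656−16807 = 29849

29849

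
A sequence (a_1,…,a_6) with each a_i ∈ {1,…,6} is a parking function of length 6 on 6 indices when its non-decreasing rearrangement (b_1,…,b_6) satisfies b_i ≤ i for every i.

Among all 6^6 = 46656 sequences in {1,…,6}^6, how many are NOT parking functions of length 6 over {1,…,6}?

29849

#PF = 1·7^5 = 1·16807 = 16807 [KW]
E.g. (2,5,5,6,6,3) → sorted (2,3,5,5,6,6): b_1=2>1, not a PF.
So 46656 − 16807 = 29849 fail.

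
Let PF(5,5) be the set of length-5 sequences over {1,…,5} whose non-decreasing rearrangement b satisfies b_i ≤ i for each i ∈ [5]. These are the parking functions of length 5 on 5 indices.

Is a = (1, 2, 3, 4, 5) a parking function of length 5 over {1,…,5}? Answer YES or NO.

YES

Order a: b = (1, 2, 3, 4, 5).
  b_1=1 ≤ 1
  b_2=2 ≤ 2
  b_3=3 ≤ 3
  b_4=4 ≤ 4
  b_5=5 ≤ 5
All bounds hold ⇒ YES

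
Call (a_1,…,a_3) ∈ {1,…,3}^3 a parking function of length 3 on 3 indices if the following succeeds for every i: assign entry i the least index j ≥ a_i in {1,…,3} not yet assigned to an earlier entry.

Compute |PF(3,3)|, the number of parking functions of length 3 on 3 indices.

|PF(3,3)| = (3+1−3)·(3+1)^{3−1} = 1·16 = 16 [KW]
E.g. (1,1,1) → sorted (1,1,1): b_i ≤ i ∀i, a PF.

16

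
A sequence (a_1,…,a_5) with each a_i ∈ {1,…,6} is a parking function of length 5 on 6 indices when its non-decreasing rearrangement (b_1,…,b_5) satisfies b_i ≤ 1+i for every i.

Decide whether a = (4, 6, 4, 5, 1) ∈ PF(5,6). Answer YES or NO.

NO

Rearranged: b = (1, 4, 4, 5, 6).
  b_1=1 ≤ 2
  b_2=4 > 3
  fails at i=2 ⇒ NO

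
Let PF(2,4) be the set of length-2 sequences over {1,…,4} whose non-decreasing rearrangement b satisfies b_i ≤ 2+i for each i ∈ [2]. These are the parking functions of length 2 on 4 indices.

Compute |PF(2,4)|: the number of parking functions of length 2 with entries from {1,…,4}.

#PF = 3·5^1 = 3 · 5 = 15 (Pollak)
One tuple (3,3) → sorted (3,3): b_i ≤ 2+i ∀i, a PF.

15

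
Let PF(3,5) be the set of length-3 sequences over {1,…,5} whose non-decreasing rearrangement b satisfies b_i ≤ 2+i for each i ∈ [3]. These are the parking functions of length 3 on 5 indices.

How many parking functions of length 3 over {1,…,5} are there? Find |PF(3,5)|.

108

|PF| = (5−3+1)·(5+1)^(3−1) = 3×36 = 108 [KW]
Example (1,4,1) → sorted (1,1,4): b_i ≤ 2+i ∀i, a PF.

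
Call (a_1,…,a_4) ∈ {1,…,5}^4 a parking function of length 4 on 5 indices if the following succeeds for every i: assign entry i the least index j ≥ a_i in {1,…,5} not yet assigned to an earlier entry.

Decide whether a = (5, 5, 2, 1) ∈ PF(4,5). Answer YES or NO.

NO

Sorted: b = (1, 2, 5, 5).
  b_1=1 ≤ 2
  b_2=2 ≤ 3
  b_3=5 > 4
  fails at i=3 ⇒ NO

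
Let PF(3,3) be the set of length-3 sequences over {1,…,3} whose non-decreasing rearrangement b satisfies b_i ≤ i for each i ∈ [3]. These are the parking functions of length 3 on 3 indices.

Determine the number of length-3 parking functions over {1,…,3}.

16

#PF = (4−3)·4^(3−1) = 1·16 = 16 (Konheim–Weiss)
One tuple (2,3,1) → sorted (1,2,3): b_i ≤ i ∀i, a PF.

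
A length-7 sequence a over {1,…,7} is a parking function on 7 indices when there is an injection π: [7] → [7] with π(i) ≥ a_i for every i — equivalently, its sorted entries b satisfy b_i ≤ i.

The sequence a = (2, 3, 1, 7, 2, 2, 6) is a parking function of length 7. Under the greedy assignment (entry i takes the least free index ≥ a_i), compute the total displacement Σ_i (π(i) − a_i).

Σπ = 7·8/2 = 28 (π permutes [7]); Σa = 2+3+1+7+2+2+6 = 23; disp = 28−23 = 5.

5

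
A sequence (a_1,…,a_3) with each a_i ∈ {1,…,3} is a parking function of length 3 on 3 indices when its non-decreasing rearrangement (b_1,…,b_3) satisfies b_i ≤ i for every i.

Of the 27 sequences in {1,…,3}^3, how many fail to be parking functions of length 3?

|PF(3,3)| = (3−3+1)·(3+1)^(3−1) = 1×16 = 16
One tuple (3,3,3) → sorted (3,3,3): b_1=3>1, not a PF.
Total 27; non-PF = 27−16 = 11

11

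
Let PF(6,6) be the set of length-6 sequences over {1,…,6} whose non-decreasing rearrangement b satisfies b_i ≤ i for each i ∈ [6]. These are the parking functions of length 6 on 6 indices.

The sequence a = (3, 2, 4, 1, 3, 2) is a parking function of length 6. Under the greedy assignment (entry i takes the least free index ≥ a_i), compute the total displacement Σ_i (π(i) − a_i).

6

Σπ(i) = 1+…+6 = 21; Σa = 3+2+4+1+3+2 = 15; disp = 21−15 = 6.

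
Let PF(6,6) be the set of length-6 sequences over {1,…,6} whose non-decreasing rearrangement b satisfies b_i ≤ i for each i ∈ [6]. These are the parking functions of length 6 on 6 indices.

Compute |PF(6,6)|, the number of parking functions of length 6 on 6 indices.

|PF| = (7−6)·7^(6−1) = 1×16807 = 16807 (Pollak)
One tuple (6,4,5,2,1,2) → sorted (1,2,2,4,5,6): b_i ≤ i ∀i, a PF.

16807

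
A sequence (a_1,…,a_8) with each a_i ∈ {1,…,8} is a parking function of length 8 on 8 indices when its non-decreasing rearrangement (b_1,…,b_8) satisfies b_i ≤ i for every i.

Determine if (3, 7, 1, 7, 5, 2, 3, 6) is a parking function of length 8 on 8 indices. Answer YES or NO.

Rearranged: b = (1, 2, 3, 3, 5, 6, 7, 7).
  b_1=1 ≤ 1
  b_2=2 ≤ 2
  b_3=3 ≤ 3
  b_4=3 ≤ 4
  b_5=5 ≤ 5
  b_6=6 ≤ 6
  b_7=7 ≤ 7
  b_8=7 ≤ 8
All bounds hold ⇒ YES

YES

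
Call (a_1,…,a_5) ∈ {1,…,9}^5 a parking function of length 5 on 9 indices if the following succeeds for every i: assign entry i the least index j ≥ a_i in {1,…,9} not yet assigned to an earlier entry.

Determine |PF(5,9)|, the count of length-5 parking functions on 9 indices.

|PF| = (10−5)·10^(5−1) = 5 · 10000 = 50000 (Pollak)
E.g. (2,9,7,2,6) → sorted (2,2,6,7,9): b_i ≤ 4+i ∀i, a PF.

50000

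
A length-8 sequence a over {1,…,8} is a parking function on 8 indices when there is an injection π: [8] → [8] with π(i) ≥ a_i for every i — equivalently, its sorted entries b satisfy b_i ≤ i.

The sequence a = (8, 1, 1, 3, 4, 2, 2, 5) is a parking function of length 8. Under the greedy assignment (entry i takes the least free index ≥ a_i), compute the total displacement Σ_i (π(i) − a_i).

Σπ = 36 ({1..8} each once); Σa = 8+1+1+3+4+2+2+5 = 26; disp = 36−26 = 10.

10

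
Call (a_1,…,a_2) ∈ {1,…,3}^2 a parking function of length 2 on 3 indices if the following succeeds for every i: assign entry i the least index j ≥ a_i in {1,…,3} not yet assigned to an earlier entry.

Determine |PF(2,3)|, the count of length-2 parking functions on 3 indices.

|PF| = 2·4^1 = 2 · 4 = 8 [KW]
Check (2,2) → sorted (2,2): b_i ≤ 1+i ∀i, a PF.

8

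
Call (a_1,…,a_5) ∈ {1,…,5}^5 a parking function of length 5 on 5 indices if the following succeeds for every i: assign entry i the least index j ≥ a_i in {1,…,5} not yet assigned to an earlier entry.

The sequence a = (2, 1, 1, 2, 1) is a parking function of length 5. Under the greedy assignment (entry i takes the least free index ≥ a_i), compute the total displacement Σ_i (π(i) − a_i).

Σπ = 15 ({1..5} each once); Σa = 2+1+1+2+1 = 7; disp = 15−7 = 8.

8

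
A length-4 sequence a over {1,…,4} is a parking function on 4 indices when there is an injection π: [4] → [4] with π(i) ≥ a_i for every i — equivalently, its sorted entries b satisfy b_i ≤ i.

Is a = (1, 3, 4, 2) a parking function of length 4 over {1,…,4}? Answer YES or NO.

Sorted: b = (1, 2, 3, 4).
  b_1=1 ≤ 1
  b_2=2 ≤ 2
  b_3=3 ≤ 3
  b_4=4 ≤ 4
All bounds hold ⇒ YES

YES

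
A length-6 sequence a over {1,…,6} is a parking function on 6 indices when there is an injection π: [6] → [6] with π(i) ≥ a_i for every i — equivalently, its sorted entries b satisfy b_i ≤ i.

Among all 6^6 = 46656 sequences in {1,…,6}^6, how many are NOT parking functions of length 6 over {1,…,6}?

|PF| = (6+1−6)·(6+1)^{6−1} = 1·16807 = 16807 (Konheim–Weiss)
Check (4,3,5,6,4,6) → sorted (3,4,4,5,6,6): b_1=3>1, not a PF.
6^6 − 16807 = 46656 − 16807 = 29849

29849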